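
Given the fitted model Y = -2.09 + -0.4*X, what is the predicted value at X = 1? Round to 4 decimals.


Substitute X = 1 into the equation:
Y = -2.09 + -0.4 * 1 = -2.09 + -0.4000 = -2.4900.

-2.4900


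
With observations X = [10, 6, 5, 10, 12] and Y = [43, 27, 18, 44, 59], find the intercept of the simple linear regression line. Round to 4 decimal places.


First find the slope: b1 = 5.3239.
Means: xbar = 8.6000, ybar = 38.2000.
b0 = ybar - b1 * xbar = 38.2000 - 5.3239 * 8.6000 = -7.5852.

-7.5852


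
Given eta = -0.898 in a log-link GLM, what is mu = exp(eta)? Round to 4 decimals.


mu = exp(eta) = exp(-0.898).
= 0.4074.

0.4074


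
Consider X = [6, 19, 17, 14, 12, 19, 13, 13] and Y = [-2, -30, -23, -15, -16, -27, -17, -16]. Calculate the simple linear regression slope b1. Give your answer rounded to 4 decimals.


First compute the means: xbar = 14.1250, ybar = -18.2500.
Then S_xx = sum((xi - xbar)^2) = 128.8750.
S_xy = sum((xi - xbar)(yi - ybar)) = -254.7500.
b1 = S_xy / S_xx = -254.7500 / 128.8750 = -1.9767.

-1.9767


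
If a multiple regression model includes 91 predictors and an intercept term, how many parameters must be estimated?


Total coefficients = number of predictors + 1 (for the intercept).
= 91 + 1 = 92.

92


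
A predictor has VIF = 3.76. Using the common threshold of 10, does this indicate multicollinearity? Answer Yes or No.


Check: VIF = 3.76 vs threshold = 10.
Since 3.76 < 10, the answer is No.

No


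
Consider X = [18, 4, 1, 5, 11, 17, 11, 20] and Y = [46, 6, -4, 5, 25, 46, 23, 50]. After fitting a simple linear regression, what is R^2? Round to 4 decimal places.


After computing the OLS fit (b0=-7.6281, b1=2.9658):
SSres = 25.5896, SStot = 3111.8750.
R^2 = 1 - 25.5896/3111.8750 = 0.9918.

0.9918


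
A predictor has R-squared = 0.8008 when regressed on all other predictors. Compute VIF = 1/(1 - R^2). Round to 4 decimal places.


VIF = 1 / (1 - 0.8008).
= 1 / 0.1992 = 5.0201.

5.0201


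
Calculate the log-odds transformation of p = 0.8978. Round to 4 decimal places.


Compute the odds: 0.8978/0.1022 = 8.7847.
Take the natural log: ln(8.7847) = 2.1730.

2.1730


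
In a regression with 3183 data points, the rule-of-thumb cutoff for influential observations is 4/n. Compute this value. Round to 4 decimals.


Using the rule of thumb:
Threshold = 4 / 3183 = 0.0013.

0.0013


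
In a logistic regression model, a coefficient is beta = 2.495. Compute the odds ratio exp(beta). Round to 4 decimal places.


exp(2.495) = 12.1217.
So the odds ratio is 12.1217.

12.1217


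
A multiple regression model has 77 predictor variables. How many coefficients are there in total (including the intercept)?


Each predictor gets one coefficient, plus one intercept.
Total parameters = 77 + 1 = 78.

78


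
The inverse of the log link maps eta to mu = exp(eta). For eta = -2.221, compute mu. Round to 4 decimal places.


The inverse log link gives:
mu = exp(-2.221) = 0.1085.

0.1085


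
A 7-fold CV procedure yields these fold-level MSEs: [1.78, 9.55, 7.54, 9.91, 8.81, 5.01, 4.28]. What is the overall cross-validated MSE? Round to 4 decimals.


Total MSE across folds = 46.8800.
CV-MSE = 46.8800/7 = 6.6971.

6.6971


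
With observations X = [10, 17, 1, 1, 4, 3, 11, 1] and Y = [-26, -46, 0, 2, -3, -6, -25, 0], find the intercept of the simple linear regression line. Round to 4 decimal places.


Compute b1 = -2.8840 from the OLS formula.
With xbar = 6.0000 and ybar = -13.0000, the intercept is:
b0 = -13.0000 - -2.8840 * 6.0000 = 4.3040.

4.3040


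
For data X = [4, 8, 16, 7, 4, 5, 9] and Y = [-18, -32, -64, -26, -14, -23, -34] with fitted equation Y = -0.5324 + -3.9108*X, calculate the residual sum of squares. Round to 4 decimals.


Compute predicted values, then residuals = yi - yhat_i.
Residuals: [-1.8244, -0.1812, -0.8948, 1.9080, 2.1756, -2.9136, 1.7296].
SSres = sum(residual^2) = 24.0162.

24.0162


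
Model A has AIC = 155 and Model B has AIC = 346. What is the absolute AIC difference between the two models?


|AIC_A - AIC_B| = |155 - 346| = 191.
Model A is preferred (lower AIC).

191


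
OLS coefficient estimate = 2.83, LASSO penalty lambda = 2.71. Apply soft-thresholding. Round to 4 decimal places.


Absolute value: |2.83| = 2.83.
Compare to lambda = 2.71.
Since |beta| > lambda, coefficient = sign(beta)*(|beta| - lambda) = 0.1200.

0.1200


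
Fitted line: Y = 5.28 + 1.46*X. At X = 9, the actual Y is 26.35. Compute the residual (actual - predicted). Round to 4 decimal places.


Fitted value at X = 9 is yhat = 5.28 + 1.46*9 = 18.4200.
Residual = 26.35 - 18.4200 = 7.9300.

7.9300


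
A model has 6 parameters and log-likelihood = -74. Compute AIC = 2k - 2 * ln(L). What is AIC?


AIC = 2*6 - 2*(-74).
= 12 + 148 = 160.

160


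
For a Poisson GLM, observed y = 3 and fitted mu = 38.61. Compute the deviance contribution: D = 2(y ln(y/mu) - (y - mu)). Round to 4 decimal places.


Compute y*ln(y/mu) = 3*ln(3/38.61) = 3*-2.554899 = -7.664697.
y - mu = -35.61.
D = 2*(-7.664697 - (-35.61)) = 55.890606, which rounds to 55.8906.

55.8906


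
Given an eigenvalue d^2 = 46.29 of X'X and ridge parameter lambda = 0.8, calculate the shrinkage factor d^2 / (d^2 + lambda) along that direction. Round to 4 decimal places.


d^2 + lambda = 46.29 + 0.8 = 47.0900.
Shrinkage factor = 46.29/47.0900 = 0.9830.

0.9830


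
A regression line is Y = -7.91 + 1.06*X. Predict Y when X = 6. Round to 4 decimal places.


Predicted value:
Y = -7.91 + (1.06)(6) = -7.91 + 6.3600 = -1.5500.

-1.5500


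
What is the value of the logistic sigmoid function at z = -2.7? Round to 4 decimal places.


Compute exp(2.7000) = 14.8797.
Sigmoid = 1 / (1 + 14.8797) = 1 / 15.8797 = 0.0630.

0.0630


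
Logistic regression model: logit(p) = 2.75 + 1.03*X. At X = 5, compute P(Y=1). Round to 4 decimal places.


z = 2.75 + 1.03 * 5 = 7.9000.
Sigmoid: P = 1 / (1 + exp(-7.9000)) = 0.9996.

0.9996


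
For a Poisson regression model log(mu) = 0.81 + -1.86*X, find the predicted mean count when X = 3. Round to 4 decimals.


Linear predictor: eta = 0.81 + (-1.86)(3) = -4.7700.
Expected count: mu = exp(-4.7700) = 0.0085.

0.0085


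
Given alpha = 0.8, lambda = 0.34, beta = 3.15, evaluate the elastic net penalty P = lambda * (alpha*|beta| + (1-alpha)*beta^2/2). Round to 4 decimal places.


alpha * |beta| = 0.8 * 3.15 = 2.5200.
(1-alpha) * beta^2/2 = 0.2 * 9.9225/2 = 0.9923.
Total = 0.34 * (2.5200 + 0.9923) = 1.1942.

1.1942


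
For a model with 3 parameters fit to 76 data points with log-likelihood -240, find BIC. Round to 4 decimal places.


Compute k*ln(n) = 3*ln(76) = 3*4.330733 = 12.992199.
Then -2*loglik = 480.
BIC = 12.992199 + 480 = 492.992199, which rounds to 492.9922.

492.9922


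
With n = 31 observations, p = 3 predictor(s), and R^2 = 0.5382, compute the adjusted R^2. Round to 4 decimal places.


Using the formula:
(1 - 0.5382) = 0.4618.
Multiply by 30/27: 0.4618 * 30 = 13.8540, then 13.8540 / 27 = 0.5131.
Adj R^2 = 1 - 0.5131 = 0.4869.

0.4869


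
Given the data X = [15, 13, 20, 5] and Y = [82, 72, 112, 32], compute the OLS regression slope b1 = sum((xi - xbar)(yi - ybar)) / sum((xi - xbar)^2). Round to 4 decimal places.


Calculate xbar = 13.2500, ybar = 74.5000.
S_xx = 116.7500, S_xy = 617.5000.
Using b1 = S_xy / S_xx = 617.5000 / 116.7500, we get b1 = 5.2891.

5.2891


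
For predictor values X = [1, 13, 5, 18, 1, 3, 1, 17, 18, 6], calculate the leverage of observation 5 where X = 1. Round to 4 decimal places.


n = 10, xbar = 8.3000.
SXX = sum((xi - xbar)^2) = 490.1000.
h = 1/10 + (1 - 8.3000)^2 / 490.1000 = 0.2087.

0.2087


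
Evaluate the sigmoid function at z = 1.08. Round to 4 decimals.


Compute exp(-1.0800) = 0.3396.
Sigmoid = 1 / (1 + 0.3396) = 1 / 1.3396 = 0.7465.

0.7465


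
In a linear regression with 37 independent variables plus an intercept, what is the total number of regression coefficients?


Including the intercept, the model has 37 predictor coefficients + 1 intercept.
Total = 38.

38


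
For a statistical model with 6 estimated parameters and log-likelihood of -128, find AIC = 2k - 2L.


AIC = 2k - 2*loglik = 2(6) - 2(-128).
= 12 + 256 = 268.

268


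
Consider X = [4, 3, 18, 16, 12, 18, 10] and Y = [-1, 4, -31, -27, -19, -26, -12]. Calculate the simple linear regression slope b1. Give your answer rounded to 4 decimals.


The sample means are xbar = 11.5714 and ybar = -16.0000.
Compute S_xx = 235.7143 and S_xy = -502.0000.
Slope b1 = S_xy / S_xx = -502.0000 / 235.7143 = -2.1297.

-2.1297


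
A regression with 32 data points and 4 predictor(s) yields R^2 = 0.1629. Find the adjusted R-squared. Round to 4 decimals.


Plug in: Adj R^2 = 1 - (1 - 0.1629) * 31/27.
= 1 - 0.8371 * 31/27
= 1 - 25.9501 / 27
= 1 - 0.9611 = 0.0389.

0.0389


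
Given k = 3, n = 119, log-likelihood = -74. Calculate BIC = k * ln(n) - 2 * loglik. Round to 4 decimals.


ln(119) = 4.779123.
k * ln(n) = 3 * 4.779123 = 14.337369.
-2L = 148.
BIC = 14.337369 + 148 = 162.337369, which rounds to 162.3374.

162.3374


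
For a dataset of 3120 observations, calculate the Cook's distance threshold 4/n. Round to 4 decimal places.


The threshold is 4/n.
4/3120 = 0.0013.

0.0013


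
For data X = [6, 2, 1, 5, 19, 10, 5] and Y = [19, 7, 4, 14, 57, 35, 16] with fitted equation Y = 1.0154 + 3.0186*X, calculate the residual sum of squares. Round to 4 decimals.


For each point, residual = actual - predicted.
Residuals: [-0.1270, -0.0526, -0.0340, -2.1084, -1.3688, 3.7986, -0.1084].
Sum of squared residuals = 20.7801.

20.7801


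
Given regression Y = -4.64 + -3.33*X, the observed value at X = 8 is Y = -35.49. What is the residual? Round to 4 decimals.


Compute yhat = -4.64 + (-3.33)(8) = -31.2800.
Residual = actual - predicted = -35.49 - -31.2800 = -4.2100.

-4.2100


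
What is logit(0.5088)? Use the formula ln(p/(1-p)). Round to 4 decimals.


1 - p = 0.4912.
p/(1-p) = 1.0358.
logit = ln(1.0358) = 0.0352.

0.0352


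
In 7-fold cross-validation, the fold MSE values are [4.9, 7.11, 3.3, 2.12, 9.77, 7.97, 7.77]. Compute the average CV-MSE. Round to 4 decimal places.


Sum of fold MSEs = 42.9400.
Average = 42.9400 / 7 = 6.1343.

6.1343


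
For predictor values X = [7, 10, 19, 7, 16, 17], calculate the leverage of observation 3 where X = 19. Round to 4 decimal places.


n = 6, xbar = 12.6667.
SXX = sum((xi - xbar)^2) = 141.3333.
h = 1/6 + (19 - 12.6667)^2 / 141.3333 = 0.4505.

0.4505


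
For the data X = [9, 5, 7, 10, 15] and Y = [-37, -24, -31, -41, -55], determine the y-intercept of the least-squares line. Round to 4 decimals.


First find the slope: b1 = -3.0880.
Means: xbar = 9.2000, ybar = -37.6000.
b0 = ybar - b1 * xbar = -37.6000 - -3.0880 * 9.2000 = -9.1901.

-9.1901


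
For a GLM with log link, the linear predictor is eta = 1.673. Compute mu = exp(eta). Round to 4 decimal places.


The inverse log link gives:
mu = exp(1.673) = 5.3281.

5.3281


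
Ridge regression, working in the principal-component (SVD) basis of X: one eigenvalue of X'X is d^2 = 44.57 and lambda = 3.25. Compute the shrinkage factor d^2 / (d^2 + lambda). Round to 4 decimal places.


Denominator = d^2 + lambda = 44.57 + 3.25 = 47.8200.
Shrinkage = 44.57 / 47.8200 = 0.9320.

0.9320


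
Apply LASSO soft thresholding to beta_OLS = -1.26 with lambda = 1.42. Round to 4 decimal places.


|beta_OLS| = 1.26.
lambda = 1.42.
Since |beta| <= lambda, the coefficient is set to 0.
Result = 0.0000.

0.0000


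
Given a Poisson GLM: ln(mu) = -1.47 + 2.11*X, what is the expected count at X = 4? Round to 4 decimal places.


Linear predictor: eta = -1.47 + (2.11)(4) = 6.9700.
Expected count: mu = exp(6.9700) = 1064.2228.

1064.2228


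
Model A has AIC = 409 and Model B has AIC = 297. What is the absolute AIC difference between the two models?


Absolute difference = |409 - 297| = 112.
The model with lower AIC (B) is preferred.

112


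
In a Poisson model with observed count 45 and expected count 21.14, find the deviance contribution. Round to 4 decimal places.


y/mu = 45/21.14 = 2.128666 (approx.), and ln(45/21.14) = 0.755496.
y * ln(y/mu) = 45 * 0.755496 = 33.997320.
y - mu = 23.86.
D = 2 * (33.997320 - 23.86) = 20.274640, which rounds to 20.2746.

20.2746


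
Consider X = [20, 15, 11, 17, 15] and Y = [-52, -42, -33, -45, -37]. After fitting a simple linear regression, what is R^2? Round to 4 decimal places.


Fit the OLS line: b0 = -8.3611, b1 = -2.1435.
SSres = 16.3102.
SStot = 214.8000.
R^2 = 1 - 16.3102/214.8000 = 0.9241.

0.9241


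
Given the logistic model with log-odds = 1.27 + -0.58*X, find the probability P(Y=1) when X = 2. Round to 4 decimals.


Compute z = 1.27 + (-0.58)(2) = 0.1100.
exp(-z) = 0.8958.
P = 1/(1 + 0.8958) = 0.5275.

0.5275


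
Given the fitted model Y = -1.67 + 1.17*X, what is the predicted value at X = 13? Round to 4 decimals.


Substitute X = 13 into the equation:
Y = -1.67 + 1.17 * 13 = -1.67 + 15.2100 = 13.5400.

13.5400


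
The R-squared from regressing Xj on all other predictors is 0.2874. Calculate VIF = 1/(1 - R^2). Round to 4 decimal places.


Using VIF = 1/(1 - R^2_j):
1 - 0.2874 = 0.7126.
VIF = 1.4033.

1.4033


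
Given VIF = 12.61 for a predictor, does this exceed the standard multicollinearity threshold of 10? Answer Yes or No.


The threshold is 10.
VIF = 12.61 is >= 10.
Multicollinearity indication: Yes.

Yes


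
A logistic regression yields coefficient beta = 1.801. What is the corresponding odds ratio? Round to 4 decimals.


Odds ratio = exp(beta) = exp(1.801).
= 6.0557.

6.0557


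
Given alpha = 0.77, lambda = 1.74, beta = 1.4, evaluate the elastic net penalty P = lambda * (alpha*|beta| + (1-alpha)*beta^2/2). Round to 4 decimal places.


alpha * |beta| = 0.77 * 1.4 = 1.0780.
(1-alpha) * beta^2/2 = 0.23 * 1.9600/2 = 0.2254.
Total = 1.74 * (1.0780 + 0.2254) = 2.2679.

2.2679


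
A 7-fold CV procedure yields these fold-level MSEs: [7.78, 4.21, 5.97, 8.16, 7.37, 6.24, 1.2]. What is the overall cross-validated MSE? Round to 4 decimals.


Sum of fold MSEs = 40.9300.
Average = 40.9300 / 7 = 5.8471.

5.8471


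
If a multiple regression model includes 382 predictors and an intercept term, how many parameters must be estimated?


Total coefficients = number of predictors + 1 (for the intercept).
= 382 + 1 = 383.

383


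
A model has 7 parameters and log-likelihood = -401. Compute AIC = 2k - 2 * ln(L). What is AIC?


Compute:
2k = 2*7 = 14.
-2*loglik = -2*(-401) = 802.
AIC = 14 + 802 = 816.

816


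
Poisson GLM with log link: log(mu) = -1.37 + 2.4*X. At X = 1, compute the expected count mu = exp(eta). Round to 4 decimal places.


eta = -1.37 + 2.4 * 1 = 1.0300.
mu = exp(1.0300) = 2.8011.

2.8011


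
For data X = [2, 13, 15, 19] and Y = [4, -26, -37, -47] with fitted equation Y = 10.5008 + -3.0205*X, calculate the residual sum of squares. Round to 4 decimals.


Compute predicted values, then residuals = yi - yhat_i.
Residuals: [-0.4598, 2.7657, -2.1933, -0.1113].
SSres = sum(residual^2) = 12.6835.

12.6835


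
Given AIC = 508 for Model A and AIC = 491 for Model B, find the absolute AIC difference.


|AIC_A - AIC_B| = |508 - 491| = 17.
Model B is preferred (lower AIC).

17


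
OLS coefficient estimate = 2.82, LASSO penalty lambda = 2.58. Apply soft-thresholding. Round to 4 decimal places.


|beta_OLS| = 2.82.
lambda = 2.58.
Since |beta| > lambda, coefficient = sign(beta)*(|beta| - lambda) = 0.2400.
Result = 0.2400.

0.2400


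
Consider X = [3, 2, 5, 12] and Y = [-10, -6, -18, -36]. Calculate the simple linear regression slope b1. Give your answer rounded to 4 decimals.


Calculate xbar = 5.5000, ybar = -17.5000.
S_xx = 61.0000, S_xy = -179.0000.
Using b1 = S_xy / S_xx = -179.0000 / 61.0000, we get b1 = -2.9344.

-2.9344


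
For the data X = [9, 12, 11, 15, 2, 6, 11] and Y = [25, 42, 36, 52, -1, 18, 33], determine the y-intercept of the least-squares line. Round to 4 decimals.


Compute b1 = 4.0208 from the OLS formula.
With xbar = 9.4286 and ybar = 29.2857, the intercept is:
b0 = 29.2857 - 4.0208 * 9.4286 = -8.6250.

-8.6250


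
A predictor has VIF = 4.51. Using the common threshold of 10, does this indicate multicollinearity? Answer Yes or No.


The threshold is 10.
VIF = 4.51 is < 10.
Multicollinearity indication: No.

No


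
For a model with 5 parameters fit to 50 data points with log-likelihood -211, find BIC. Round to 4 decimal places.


ln(50) = 3.912023.
k * ln(n) = 5 * 3.912023 = 19.560115.
-2L = 422.
BIC = 19.560115 + 422 = 441.560115, which rounds to 441.5601.

441.5601


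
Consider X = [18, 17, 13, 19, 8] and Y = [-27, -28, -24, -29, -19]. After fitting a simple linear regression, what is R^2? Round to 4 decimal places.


Fit the OLS line: b0 = -12.2293, b1 = -0.8780.
SSres = 1.9805.
SStot = 65.2000.
R^2 = 1 - 1.9805/65.2000 = 0.9696.

0.9696


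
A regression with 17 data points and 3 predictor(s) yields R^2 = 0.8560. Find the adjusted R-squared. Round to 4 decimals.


Adjusted R^2 = 1 - (1 - R^2) * (n-1)/(n-p-1).
(1 - R^2) = 0.1440.
(n-1)/(n-p-1) = 16/13.
(1 - R^2) * (n-1) = 0.1440 * 16 = 2.3040.
Divide by (n-p-1): 2.3040 / 13 = 0.1772.
Adj R^2 = 1 - 0.1772 = 0.8228.

0.8228


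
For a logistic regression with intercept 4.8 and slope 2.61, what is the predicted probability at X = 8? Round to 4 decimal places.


Compute z = 4.8 + (2.61)(8) = 25.6800.
exp(-z) = 0.0000.
P = 1/(1 + 0.0000) = 1.0000.

1.0000


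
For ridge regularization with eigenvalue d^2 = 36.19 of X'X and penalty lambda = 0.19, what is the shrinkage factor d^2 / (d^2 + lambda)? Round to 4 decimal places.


d^2 + lambda = 36.19 + 0.19 = 36.3800.
Shrinkage factor = 36.19/36.3800 = 0.9948.

0.9948


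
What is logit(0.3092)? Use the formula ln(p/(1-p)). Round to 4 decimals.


1 - p = 0.6908.
p/(1-p) = 0.4476.
logit = ln(0.4476) = -0.8039.

-0.8039


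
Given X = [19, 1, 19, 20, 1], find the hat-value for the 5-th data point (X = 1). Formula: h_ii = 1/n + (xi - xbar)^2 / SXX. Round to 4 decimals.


n = 5, xbar = 12.0000.
SXX = sum((xi - xbar)^2) = 404.0000.
h = 1/5 + (1 - 12.0000)^2 / 404.0000 = 0.4995.

0.4995


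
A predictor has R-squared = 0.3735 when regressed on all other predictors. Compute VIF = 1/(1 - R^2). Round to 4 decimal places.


Using VIF = 1/(1 - R^2_j):
1 - 0.3735 = 0.6265.
VIF = 1.5962.

1.5962


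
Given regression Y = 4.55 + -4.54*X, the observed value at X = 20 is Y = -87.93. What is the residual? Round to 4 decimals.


Predicted = 4.55 + -4.54 * 20 = -86.2500.
Residual = -87.93 - -86.2500 = -1.6800.

-1.6800


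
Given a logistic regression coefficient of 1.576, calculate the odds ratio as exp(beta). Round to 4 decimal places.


Odds ratio = exp(beta) = exp(1.576).
= 4.8356.

4.8356


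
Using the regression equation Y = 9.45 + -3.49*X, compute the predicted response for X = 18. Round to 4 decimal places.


Plug X = 18 into Y = 9.45 + -3.49*X:
Y = 9.45 + -62.8200 = -53.3700.

-53.3700


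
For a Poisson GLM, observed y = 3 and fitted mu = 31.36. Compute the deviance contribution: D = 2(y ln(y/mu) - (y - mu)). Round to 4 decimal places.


y/mu = 3/31.36 = 0.095663 (approx.), and ln(3/31.36) = -2.346921.
y * ln(y/mu) = 3 * -2.346921 = -7.040763.
y - mu = -28.36.
D = 2 * (-7.040763 - -28.36) = 42.638474, which rounds to 42.6385.

42.6385


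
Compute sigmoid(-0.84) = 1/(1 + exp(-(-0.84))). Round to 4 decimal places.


exp(0.8400) = 2.3164.
1 + exp(-z) = 3.3164.
sigmoid = 1/3.3164 = 0.3015.

0.3015


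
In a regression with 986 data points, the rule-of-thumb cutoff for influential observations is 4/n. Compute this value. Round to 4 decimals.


The threshold is 4/n.
4/986 = 0.0041.

0.0041


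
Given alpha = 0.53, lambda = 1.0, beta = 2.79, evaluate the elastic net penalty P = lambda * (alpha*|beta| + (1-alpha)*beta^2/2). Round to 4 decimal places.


alpha * |beta| = 0.53 * 2.79 = 1.4787.
(1-alpha) * beta^2/2 = 0.47 * 7.7841/2 = 1.8293.
Total = 1.0 * (1.4787 + 1.8293) = 3.3080.

3.3080


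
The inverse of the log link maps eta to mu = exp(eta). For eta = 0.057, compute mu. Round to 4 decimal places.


mu = exp(eta) = exp(0.057).
= 1.0587.

1.0587


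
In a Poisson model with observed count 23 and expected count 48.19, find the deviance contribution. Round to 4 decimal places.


First: ln(23/48.19) = -0.739657.
Then: 23 * -0.739657 = -17.012111.
y - mu = 23 - 48.19 = -25.19.
D = 2(-17.012111 - -25.19) = 16.355778, which rounds to 16.3558.

16.3558


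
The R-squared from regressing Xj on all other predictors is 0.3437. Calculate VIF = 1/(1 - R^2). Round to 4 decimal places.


Denominator: 1 - 0.3437 = 0.6563.
VIF = 1 / 0.6563 = 1.5237.

1.5237


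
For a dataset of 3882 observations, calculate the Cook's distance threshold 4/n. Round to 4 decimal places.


Cook's distance cutoff = 4/n = 4/3882.
= 0.0010.

0.0010


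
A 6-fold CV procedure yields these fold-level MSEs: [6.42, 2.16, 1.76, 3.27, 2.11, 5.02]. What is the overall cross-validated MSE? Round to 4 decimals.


Add all fold MSEs: 20.7400.
Divide by k = 6: 20.7400/6 = 3.4567.

3.4567


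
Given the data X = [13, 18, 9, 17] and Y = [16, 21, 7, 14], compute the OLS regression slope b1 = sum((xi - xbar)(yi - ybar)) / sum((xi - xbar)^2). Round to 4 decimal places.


Calculate xbar = 14.2500, ybar = 14.5000.
S_xx = 50.7500, S_xy = 60.5000.
Using b1 = S_xy / S_xx = 60.5000 / 50.7500, we get b1 = 1.1921.

1.1921


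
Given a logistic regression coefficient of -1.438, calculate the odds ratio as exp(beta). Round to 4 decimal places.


The odds ratio is computed as:
OR = e^(-1.438) = 0.2374.

0.2374


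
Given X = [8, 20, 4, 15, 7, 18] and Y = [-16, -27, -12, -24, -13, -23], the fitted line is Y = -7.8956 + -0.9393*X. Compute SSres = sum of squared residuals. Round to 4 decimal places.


Predicted values from Y = -7.8956 + -0.9393*X.
Residuals: [-0.5900, -0.3184, -0.3472, -2.0149, 1.4707, 1.8030].
SSres = 10.0436.

10.0436


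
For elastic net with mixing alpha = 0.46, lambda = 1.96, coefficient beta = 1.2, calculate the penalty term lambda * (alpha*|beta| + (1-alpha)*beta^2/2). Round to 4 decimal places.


alpha * |beta| = 0.46 * 1.2 = 0.5520.
(1-alpha) * beta^2/2 = 0.54 * 1.4400/2 = 0.3888.
Total = 1.96 * (0.5520 + 0.3888) = 1.8440.

1.8440


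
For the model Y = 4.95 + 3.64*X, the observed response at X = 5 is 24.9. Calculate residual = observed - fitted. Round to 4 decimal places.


Predicted = 4.95 + 3.64 * 5 = 23.1500.
Residual = 24.9 - 23.1500 = 1.7500.

1.7500


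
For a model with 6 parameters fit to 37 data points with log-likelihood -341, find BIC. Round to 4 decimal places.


k * ln(n) = 6 * ln(37) = 6 * 3.610918 = 21.665508.
-2 * loglik = -2 * (-341) = 682.
BIC = 21.665508 + 682 = 703.665508, which rounds to 703.6655.

703.6655


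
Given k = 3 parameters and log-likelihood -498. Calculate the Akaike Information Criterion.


AIC = 2*3 - 2*(-498).
= 6 + 996 = 1002.

1002


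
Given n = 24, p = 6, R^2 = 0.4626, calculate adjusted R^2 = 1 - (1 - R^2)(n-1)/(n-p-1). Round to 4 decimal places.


Adjusted R^2 = 1 - (1 - R^2) * (n-1)/(n-p-1).
(1 - R^2) = 0.5374.
(n-1)/(n-p-1) = 23/17.
(1 - R^2) * (n-1) = 0.5374 * 23 = 12.3602.
Divide by (n-p-1): 12.3602 / 17 = 0.7271.
Adj R^2 = 1 - 0.7271 = 0.2729.

0.2729


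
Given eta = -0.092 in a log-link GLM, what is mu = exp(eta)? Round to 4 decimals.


mu = exp(eta) = exp(-0.092).
= 0.9121.

0.9121


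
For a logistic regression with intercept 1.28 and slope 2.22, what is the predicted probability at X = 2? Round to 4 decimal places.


Linear predictor: z = 1.28 + 2.22 * 2 = 5.7200.
P = 1/(1 + exp(-5.7200)) = 1/(1 + 0.0033) = 0.9967.

0.9967


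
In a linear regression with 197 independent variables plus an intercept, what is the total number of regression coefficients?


Each predictor gets one coefficient, plus one intercept.
Total parameters = 197 + 1 = 198.

198


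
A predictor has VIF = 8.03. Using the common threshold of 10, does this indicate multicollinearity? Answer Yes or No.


Compare VIF = 8.03 to the threshold of 10.
8.03 < 10, so the answer is No.

No


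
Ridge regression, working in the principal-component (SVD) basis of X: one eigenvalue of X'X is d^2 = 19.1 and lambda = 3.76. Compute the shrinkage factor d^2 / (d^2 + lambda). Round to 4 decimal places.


Denominator = d^2 + lambda = 19.1 + 3.76 = 22.8600.
Shrinkage = 19.1 / 22.8600 = 0.8355.

0.8355


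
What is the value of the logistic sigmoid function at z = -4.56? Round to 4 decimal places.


Compute exp(4.5600) = 95.5835.
Sigmoid = 1 / (1 + 95.5835) = 1 / 96.5835 = 0.0104.

0.0104


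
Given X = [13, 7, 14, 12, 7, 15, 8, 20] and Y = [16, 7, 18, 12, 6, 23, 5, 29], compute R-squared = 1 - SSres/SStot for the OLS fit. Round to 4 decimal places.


The fitted line is Y = -7.8333 + 1.8611*X.
SSres = 23.2222, SStot = 522.0000.
R^2 = 1 - SSres/SStot = 0.9555.

0.9555


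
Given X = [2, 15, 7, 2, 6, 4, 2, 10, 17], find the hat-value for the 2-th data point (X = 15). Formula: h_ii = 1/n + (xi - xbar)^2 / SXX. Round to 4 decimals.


n = 9, xbar = 7.2222.
SXX = sum((xi - xbar)^2) = 257.5556.
h = 1/9 + (15 - 7.2222)^2 / 257.5556 = 0.3460.

0.3460


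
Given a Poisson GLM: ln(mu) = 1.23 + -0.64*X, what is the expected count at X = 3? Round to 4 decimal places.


Compute eta = 1.23 + -0.64 * 3 = -0.6900.
Apply inverse link: mu = e^-0.6900 = 0.5016.

0.5016


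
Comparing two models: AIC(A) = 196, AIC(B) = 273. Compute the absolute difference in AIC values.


Compute |196 - 273| = 77.
Model A has the smaller AIC.

77


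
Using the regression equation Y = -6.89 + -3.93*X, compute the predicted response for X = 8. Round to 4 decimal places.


Plug X = 8 into Y = -6.89 + -3.93*X:
Y = -6.89 + -31.4400 = -38.3300.

-38.3300


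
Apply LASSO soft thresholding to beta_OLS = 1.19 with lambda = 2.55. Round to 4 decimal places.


Check: |1.19| = 1.19 vs lambda = 2.55.
Since |beta| <= lambda, the coefficient is set to 0.
Soft-thresholded coefficient = 0.0000.

0.0000


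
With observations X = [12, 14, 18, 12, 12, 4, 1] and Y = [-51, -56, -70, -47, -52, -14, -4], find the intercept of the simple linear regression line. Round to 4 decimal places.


Compute b1 = -4.0344 from the OLS formula.
With xbar = 10.4286 and ybar = -42.0000, the intercept is:
b0 = -42.0000 - -4.0344 * 10.4286 = 0.0729.

0.0729


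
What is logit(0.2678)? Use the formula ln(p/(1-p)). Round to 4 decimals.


1 - p = 0.7322.
p/(1-p) = 0.3657.
logit = ln(0.3657) = -1.0058.

-1.0058


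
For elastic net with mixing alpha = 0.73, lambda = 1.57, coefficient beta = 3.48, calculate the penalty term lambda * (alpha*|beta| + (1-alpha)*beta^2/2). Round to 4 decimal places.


Compute:
L1 = 0.73 * 3.48 = 2.5404.
L2 = 0.27 * 3.48^2 / 2 = 1.6349.
Penalty = 1.57 * (2.5404 + 1.6349) = 6.5552.

6.5552


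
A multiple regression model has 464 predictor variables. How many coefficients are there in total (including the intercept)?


Each predictor gets one coefficient, plus one intercept.
Total parameters = 464 + 1 = 465.

465


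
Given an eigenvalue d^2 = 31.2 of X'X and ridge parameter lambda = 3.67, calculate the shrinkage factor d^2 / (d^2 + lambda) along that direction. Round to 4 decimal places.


d^2 + lambda = 31.2 + 3.67 = 34.8700.
Shrinkage factor = 31.2/34.8700 = 0.8948.

0.8948


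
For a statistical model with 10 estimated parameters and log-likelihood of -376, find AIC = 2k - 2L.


AIC = 2*10 - 2*(-376).
= 20 + 752 = 772.

772


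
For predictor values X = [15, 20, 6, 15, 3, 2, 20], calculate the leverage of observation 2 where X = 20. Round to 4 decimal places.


Mean of X: xbar = 11.5714.
SXX = 361.7143.
For X = 20: h = 1/7 + (20 - 11.5714)^2/361.7143 = 0.3393.

0.3393


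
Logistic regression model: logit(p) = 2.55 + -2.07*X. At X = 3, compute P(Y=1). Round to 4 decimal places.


z = 2.55 + -2.07 * 3 = -3.6600.
Sigmoid: P = 1 / (1 + exp(3.6600)) = 0.0251.

0.0251


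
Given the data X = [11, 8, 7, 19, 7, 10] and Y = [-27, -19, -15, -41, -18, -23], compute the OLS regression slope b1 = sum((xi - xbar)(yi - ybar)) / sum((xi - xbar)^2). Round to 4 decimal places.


The sample means are xbar = 10.3333 and ybar = -23.8333.
Compute S_xx = 103.3333 and S_xy = -211.3333.
Slope b1 = S_xy / S_xx = -211.3333 / 103.3333 = -2.0452.

-2.0452


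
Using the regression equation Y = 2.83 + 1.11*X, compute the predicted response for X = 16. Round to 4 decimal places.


Substitute X = 16 into the equation:
Y = 2.83 + 1.11 * 16 = 2.83 + 17.7600 = 20.5900.

20.5900


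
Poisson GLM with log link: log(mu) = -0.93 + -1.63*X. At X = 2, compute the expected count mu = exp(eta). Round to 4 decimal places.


eta = -0.93 + -1.63 * 2 = -4.1900.
mu = exp(-4.1900) = 0.0151.

0.0151


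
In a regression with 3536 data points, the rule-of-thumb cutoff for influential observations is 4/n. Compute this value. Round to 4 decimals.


Using the rule of thumb:
Threshold = 4 / 3536 = 0.0011.

0.0011


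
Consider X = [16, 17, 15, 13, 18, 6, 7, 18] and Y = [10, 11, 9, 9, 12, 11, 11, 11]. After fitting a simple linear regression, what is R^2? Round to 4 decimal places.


The fitted line is Y = 10.4138 + 0.0063*X.
SSres = 7.9937, SStot = 8.0000.
R^2 = 1 - SSres/SStot = 0.0008.

0.0008


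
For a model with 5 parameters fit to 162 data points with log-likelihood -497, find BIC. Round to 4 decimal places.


ln(162) = 5.087596.
k * ln(n) = 5 * 5.087596 = 25.437980.
-2L = 994.
BIC = 25.437980 + 994 = 1019.437980, which rounds to 1019.4380.

1019.4380


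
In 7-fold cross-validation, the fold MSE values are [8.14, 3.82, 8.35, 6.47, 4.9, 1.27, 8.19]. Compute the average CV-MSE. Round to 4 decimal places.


Total MSE across folds = 41.1400.
CV-MSE = 41.1400/7 = 5.8771.

5.8771


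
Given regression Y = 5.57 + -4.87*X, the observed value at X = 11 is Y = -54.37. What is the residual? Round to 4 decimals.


Fitted value at X = 11 is yhat = 5.57 + -4.87*11 = -48.0000.
Residual = -54.37 - -48.0000 = -6.3700.

-6.3700


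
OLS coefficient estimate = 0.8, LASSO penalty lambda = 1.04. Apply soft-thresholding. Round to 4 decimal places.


Check: |0.8| = 0.8 vs lambda = 1.04.
Since |beta| <= lambda, the coefficient is set to 0.
Soft-thresholded coefficient = 0.0000.

0.0000


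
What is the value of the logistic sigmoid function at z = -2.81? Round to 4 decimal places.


First, exp(2.8100) = 16.6099.
Then sigma(z) = 1/(1 + 16.6099) = 0.0568.

0.0568


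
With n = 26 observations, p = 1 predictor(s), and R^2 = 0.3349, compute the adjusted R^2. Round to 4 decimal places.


Using the formula:
(1 - 0.3349) = 0.6651.
Multiply by 25/24: 0.6651 * 25 = 16.6275, then 16.6275 / 24 = 0.6928.
Adj R^2 = 1 - 0.6928 = 0.3072.

0.3072


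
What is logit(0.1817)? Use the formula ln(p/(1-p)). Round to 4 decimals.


Compute the odds: 0.1817/0.8183 = 0.2220.
Take the natural log: ln(0.2220) = -1.5049.

-1.5049


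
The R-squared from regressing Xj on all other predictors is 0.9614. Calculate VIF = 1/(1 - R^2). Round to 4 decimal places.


Using VIF = 1/(1 - R^2_j):
1 - 0.9614 = 0.0386.
VIF = 25.9067.

25.9067


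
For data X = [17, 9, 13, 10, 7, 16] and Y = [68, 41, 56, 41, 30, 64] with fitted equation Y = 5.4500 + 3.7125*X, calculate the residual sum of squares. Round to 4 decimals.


For each point, residual = actual - predicted.
Residuals: [-0.5625, 2.1375, 2.2875, -1.5750, -1.4375, -0.8500].
Sum of squared residuals = 15.3875.

15.3875


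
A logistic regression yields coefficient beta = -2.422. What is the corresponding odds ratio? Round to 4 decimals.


The odds ratio is computed as:
OR = e^(-2.422) = 0.0887.

0.0887


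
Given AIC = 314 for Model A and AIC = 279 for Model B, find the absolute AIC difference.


|AIC_A - AIC_B| = |314 - 279| = 35.
Model B is preferred (lower AIC).

35


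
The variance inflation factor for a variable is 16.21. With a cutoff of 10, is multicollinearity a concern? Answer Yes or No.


Compare VIF = 16.21 to the threshold of 10.
16.21 >= 10, so the answer is Yes.

Yes


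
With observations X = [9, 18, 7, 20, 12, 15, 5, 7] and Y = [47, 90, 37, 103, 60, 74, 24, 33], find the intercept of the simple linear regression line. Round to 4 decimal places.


Compute b1 = 5.1071 from the OLS formula.
With xbar = 11.6250 and ybar = 58.5000, the intercept is:
b0 = 58.5000 - 5.1071 * 11.6250 = -0.8703.

-0.8703


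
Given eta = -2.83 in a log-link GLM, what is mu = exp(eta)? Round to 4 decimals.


The inverse log link gives:
mu = exp(-2.83) = 0.0590.

0.0590


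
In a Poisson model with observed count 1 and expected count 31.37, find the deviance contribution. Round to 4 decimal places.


Compute y*ln(y/mu) = 1*ln(1/31.37) = 1*-3.445852 = -3.445852.
y - mu = -30.37.
D = 2*(-3.445852 - (-30.37)) = 53.848296, which rounds to 53.8483.

53.8483


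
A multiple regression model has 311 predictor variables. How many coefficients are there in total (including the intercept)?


Total coefficients = number of predictors + 1 (for the intercept).
= 311 + 1 = 312.

312


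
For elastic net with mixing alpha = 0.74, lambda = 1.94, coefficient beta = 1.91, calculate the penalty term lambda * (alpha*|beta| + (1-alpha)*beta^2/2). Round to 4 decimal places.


L1 component = 0.74 * |1.91| = 1.4134.
L2 component = 0.26 * 1.91^2 / 2 = 0.4743.
Penalty = 1.94 * (1.4134 + 0.4743) = 1.94 * 1.8877 = 3.6620.

3.6620


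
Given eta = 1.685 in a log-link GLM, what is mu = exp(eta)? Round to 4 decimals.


Apply the inverse link:
mu = e^1.685 = 5.3925.

5.3925


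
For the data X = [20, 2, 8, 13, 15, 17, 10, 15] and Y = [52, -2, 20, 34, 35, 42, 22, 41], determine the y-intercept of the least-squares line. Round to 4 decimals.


The slope is b1 = 2.9292.
Sample means are xbar = 12.5000 and ybar = 30.5000.
Intercept: b0 = 30.5000 - (2.9292)(12.5000) = -6.1150.

-6.1150


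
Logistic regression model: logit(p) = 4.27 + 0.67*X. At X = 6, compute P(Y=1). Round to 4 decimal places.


Linear predictor: z = 4.27 + 0.67 * 6 = 8.2900.
P = 1/(1 + exp(-8.2900)) = 1/(1 + 0.0003) = 0.9997.

0.9997


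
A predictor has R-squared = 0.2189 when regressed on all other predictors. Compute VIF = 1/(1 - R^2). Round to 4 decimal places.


Denominator: 1 - 0.2189 = 0.7811.
VIF = 1 / 0.7811 = 1.2802.

1.2802


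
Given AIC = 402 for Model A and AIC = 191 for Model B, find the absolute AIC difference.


|AIC_A - AIC_B| = |402 - 191| = 211.
Model B is preferred (lower AIC).

211


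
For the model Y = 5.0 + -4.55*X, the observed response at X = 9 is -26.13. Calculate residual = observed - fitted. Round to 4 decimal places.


Fitted value at X = 9 is yhat = 5.0 + -4.55*9 = -35.9500.
Residual = -26.13 - -35.9500 = 9.8200.

9.8200


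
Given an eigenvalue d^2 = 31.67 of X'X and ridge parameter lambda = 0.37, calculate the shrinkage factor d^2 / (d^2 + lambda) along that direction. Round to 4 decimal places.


Denominator = d^2 + lambda = 31.67 + 0.37 = 32.0400.
Shrinkage = 31.67 / 32.0400 = 0.9885.

0.9885


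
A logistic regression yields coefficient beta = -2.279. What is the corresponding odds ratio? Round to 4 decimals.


exp(-2.279) = 0.1024.
So the odds ratio is 0.1024.

0.1024


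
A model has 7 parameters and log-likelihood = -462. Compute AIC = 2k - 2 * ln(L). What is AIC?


AIC = 2k - 2*loglik = 2(7) - 2(-462).
= 14 + 924 = 938.

938


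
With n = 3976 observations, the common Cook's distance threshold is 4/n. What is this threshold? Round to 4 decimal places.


The threshold is 4/n.
4/3976 = 0.0010.

0.0010


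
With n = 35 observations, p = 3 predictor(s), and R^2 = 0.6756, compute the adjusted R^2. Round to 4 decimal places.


Adjusted R^2 = 1 - (1 - R^2) * (n-1)/(n-p-1).
(1 - R^2) = 0.3244.
(n-1)/(n-p-1) = 34/31.
(1 - R^2) * (n-1) = 0.3244 * 34 = 11.0296.
Divide by (n-p-1): 11.0296 / 31 = 0.3558.
Adj R^2 = 1 - 0.3558 = 0.6442.

0.6442


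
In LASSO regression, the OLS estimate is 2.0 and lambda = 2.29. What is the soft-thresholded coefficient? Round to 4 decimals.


|beta_OLS| = 2.0.
lambda = 2.29.
Since |beta| <= lambda, the coefficient is set to 0.
Result = 0.0000.

0.0000


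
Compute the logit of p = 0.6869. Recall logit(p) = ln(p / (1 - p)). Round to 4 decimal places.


Compute the odds: 0.6869/0.3131 = 2.1939.
Take the natural log: ln(2.1939) = 0.7857.

0.7857


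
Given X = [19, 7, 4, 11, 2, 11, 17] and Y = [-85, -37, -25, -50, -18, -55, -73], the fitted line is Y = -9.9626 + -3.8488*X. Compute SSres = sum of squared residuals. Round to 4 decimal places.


Compute predicted values, then residuals = yi - yhat_i.
Residuals: [-1.9102, -0.0958, 0.3578, 2.2994, -0.3398, -2.7006, 2.3922].
SSres = sum(residual^2) = 22.2046.

22.2046


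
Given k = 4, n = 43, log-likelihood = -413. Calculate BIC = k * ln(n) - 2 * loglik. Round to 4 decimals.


ln(43) = 3.761200.
k * ln(n) = 4 * 3.761200 = 15.044800.
-2L = 826.
BIC = 15.044800 + 826 = 841.044800, which rounds to 841.0448.

841.0448


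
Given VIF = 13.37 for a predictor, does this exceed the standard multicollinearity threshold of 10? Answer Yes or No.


Compare VIF = 13.37 to the threshold of 10.
13.37 >= 10, so the answer is Yes.

Yes


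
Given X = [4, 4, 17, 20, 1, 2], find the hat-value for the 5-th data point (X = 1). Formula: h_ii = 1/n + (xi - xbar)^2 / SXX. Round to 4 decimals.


Mean of X: xbar = 8.0000.
SXX = 342.0000.
For X = 1: h = 1/6 + (1 - 8.0000)^2/342.0000 = 0.3099.

0.3099


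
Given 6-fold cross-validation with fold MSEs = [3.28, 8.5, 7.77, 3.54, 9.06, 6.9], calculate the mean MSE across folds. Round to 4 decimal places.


Total MSE across folds = 39.0500.
CV-MSE = 39.0500/6 = 6.5083.

6.5083


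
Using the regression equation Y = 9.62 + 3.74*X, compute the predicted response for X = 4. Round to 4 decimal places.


Plug X = 4 into Y = 9.62 + 3.74*X:
Y = 9.62 + 14.9600 = 24.5800.

24.5800


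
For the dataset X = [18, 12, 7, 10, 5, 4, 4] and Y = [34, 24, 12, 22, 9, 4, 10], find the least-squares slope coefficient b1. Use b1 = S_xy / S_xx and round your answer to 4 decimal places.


First compute the means: xbar = 8.5714, ybar = 16.4286.
Then S_xx = sum((xi - xbar)^2) = 159.7143.
S_xy = sum((xi - xbar)(yi - ybar)) = 319.2857.
b1 = S_xy / S_xx = 319.2857 / 159.7143 = 1.9991.

1.9991


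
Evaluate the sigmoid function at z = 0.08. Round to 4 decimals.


First, exp(-0.0800) = 0.9231.
Then sigma(z) = 1/(1 + 0.9231) = 0.5200.

0.5200


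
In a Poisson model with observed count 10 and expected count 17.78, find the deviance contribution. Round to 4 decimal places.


Compute y*ln(y/mu) = 10*ln(10/17.78) = 10*-0.575489 = -5.754890.
y - mu = -7.78.
D = 2*(-5.754890 - (-7.78)) = 4.050220, which rounds to 4.0502.

4.0502


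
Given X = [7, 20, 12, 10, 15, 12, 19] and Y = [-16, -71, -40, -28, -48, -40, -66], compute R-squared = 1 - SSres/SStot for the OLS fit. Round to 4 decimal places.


After computing the OLS fit (b0=11.9263, b1=-4.1314):
SSres = 18.5481, SStot = 2300.8571.
R^2 = 1 - 18.5481/2300.8571 = 0.9919.

0.9919


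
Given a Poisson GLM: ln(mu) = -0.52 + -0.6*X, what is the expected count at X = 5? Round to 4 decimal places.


eta = -0.52 + -0.6 * 5 = -3.5200.
mu = exp(-3.5200) = 0.0296.

0.0296


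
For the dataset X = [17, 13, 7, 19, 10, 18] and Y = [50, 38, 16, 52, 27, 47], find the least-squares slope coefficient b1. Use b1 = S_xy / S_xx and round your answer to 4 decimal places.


Calculate xbar = 14.0000, ybar = 38.3333.
S_xx = 116.0000, S_xy = 340.0000.
Using b1 = S_xy / S_xx = 340.0000 / 116.0000, we get b1 = 2.9310.

2.9310
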